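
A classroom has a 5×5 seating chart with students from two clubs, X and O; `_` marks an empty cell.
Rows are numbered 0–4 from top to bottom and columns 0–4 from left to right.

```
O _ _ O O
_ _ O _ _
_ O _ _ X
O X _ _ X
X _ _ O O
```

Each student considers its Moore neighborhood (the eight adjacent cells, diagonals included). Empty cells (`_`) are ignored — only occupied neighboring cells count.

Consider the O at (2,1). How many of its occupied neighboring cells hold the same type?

Occupied neighbors of (2,1): (1,2)=O, (3,0)=O, (3,1)=X.
Same type (O): 2 of 3.

2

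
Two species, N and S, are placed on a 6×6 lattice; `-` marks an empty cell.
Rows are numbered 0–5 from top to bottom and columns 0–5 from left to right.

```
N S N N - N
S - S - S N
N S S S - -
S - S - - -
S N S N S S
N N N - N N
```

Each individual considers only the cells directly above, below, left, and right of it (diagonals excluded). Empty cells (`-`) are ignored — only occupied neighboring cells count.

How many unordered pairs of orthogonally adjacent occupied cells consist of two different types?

Scan each occupied cell's neighbors to the right and below so each pair is counted once.
Row 0: N(0,0)–S(0,1)≠ N(0,0)–S(1,0)≠ S(0,1)–N(0,2)≠ N(0,2)–N(0,3)= N(0,2)–S(1,2)≠ N(0,5)–N(1,5)=  → 4/6 unlike.
Row 1: S(1,0)–N(2,0)≠ S(1,2)–S(2,2)= S(1,4)–N(1,5)≠  → 2/3 unlike.
Row 2: N(2,0)–S(2,1)≠ N(2,0)–S(3,0)≠ S(2,1)–S(2,2)= S(2,2)–S(2,3)= S(2,2)–S(3,2)=  → 2/5 unlike.
Row 3: S(3,0)–S(4,0)= S(3,2)–S(4,2)=  → 0/2 unlike.
Row 4: S(4,0)–N(4,1)≠ S(4,0)–N(5,0)≠ N(4,1)–S(4,2)≠ N(4,1)–N(5,1)= S(4,2)–N(4,3)≠ S(4,2)–N(5,2)≠ N(4,3)–S(4,4)≠ S(4,4)–S(4,5)= S(4,4)–N(5,4)≠ S(4,5)–N(5,5)≠  → 8/10 unlike.
Row 5: N(5,0)–N(5,1)= N(5,1)–N(5,2)= N(5,4)–N(5,5)=  → 0/3 unlike.
Total adjacent occupied pairs: 29; unlike-type pairs: 16.

16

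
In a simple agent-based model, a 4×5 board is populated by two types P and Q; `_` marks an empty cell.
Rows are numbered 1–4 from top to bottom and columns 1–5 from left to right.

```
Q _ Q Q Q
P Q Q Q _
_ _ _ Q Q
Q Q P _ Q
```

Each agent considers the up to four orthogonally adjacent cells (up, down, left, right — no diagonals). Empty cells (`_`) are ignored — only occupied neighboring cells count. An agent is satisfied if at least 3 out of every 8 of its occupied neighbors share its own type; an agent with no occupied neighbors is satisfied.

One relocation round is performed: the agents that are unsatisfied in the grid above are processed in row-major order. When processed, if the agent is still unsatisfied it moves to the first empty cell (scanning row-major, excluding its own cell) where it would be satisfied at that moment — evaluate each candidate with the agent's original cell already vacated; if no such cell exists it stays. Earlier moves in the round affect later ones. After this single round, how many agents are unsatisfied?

0

Initially unsatisfied (in order): (1,1), (2,1), (4,3).
  (1,1) → (1,2).
  (2,1): no empty cell satisfies it; stays.
  (4,3) → (1,1).
Resulting grid:
P Q Q Q Q
P Q Q Q _
_ _ _ Q Q
Q Q _ _ Q
All satisfied now.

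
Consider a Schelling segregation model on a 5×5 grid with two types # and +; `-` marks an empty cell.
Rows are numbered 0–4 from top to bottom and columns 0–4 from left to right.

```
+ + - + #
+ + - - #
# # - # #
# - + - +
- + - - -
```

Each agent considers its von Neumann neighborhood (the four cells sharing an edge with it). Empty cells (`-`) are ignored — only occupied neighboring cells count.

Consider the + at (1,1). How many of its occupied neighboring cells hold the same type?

2

Occupied neighbors of (1,1): (0,1)=+, (2,1)=#, (1,0)=+.
Same type (+): 2 of 3.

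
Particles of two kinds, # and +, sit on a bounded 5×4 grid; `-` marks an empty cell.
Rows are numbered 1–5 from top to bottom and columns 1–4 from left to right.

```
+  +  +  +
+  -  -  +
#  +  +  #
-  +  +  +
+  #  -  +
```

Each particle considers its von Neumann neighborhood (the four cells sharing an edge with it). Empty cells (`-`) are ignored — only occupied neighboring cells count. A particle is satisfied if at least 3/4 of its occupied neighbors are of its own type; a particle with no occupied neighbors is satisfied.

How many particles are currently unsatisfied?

(1,1)+ 2/2 ok
(1,2)+ 2/2 ok
(1,3)+ 2/2 ok
(1,4)+ 2/2 ok
(2,1)+ 1/2 unhappy
(2,4)+ 1/2 unhappy
(3,1)# 0/2 unhappy
(3,2)+ 2/3 unhappy
(3,3)+ 2/3 unhappy
(3,4)# 0/3 unhappy
(4,2)+ 2/3 unhappy
(4,3)+ 3/3 ok
(4,4)+ 2/3 unhappy
(5,1)+ 0/1 unhappy
(5,2)# 0/2 unhappy
(5,4)+ 1/1 ok
Unsatisfied: (2,1), (2,4), (3,1), (3,2), (3,3), (3,4), (4,2), (4,4), (5,1), (5,2) — 10 in total.

10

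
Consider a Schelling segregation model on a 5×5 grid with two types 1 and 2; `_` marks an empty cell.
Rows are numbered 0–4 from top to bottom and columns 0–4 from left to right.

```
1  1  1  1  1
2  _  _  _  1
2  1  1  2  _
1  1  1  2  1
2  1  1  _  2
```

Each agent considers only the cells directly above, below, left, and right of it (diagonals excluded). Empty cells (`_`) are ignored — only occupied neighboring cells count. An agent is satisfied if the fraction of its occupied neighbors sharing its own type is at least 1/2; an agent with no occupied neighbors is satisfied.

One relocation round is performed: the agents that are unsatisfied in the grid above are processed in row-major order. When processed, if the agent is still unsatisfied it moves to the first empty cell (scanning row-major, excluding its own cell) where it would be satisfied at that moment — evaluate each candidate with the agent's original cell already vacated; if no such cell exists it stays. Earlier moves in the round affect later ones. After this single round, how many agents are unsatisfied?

1

Initially unsatisfied (in order): (2,0), (3,0), (3,3), (3,4), (4,0), (4,4).
  (2,0) → (4,3).
  (3,0): now satisfied by earlier moves; stays.
  (3,3): now satisfied by earlier moves; stays.
  (3,4) → (1,1).
  (4,0) → (2,4).
  (4,4): now satisfied by earlier moves; stays.
Resulting grid:
1 1 1 1 1
2 1 _ _ 1
_ 1 1 2 2
1 1 1 2 _
_ 1 1 2 2
Unsatisfied now: (1,0).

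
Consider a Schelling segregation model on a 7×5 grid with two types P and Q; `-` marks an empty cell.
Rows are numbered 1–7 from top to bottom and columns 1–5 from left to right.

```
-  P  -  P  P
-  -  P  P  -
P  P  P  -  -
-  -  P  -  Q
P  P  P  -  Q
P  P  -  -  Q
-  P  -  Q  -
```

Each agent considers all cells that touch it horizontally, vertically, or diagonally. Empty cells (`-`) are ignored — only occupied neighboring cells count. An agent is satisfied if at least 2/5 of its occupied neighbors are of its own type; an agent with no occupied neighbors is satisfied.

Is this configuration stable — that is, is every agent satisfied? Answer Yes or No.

(1,2)P 1/1 ok
(1,4)P 3/3 ok
(1,5)P 2/2 ok
(2,3)P 5/5 ok
(2,4)P 4/4 ok
(3,1)P 1/1 ok
(3,2)P 4/4 ok
(3,3)P 4/4 ok
(4,3)P 4/4 ok
(4,5)Q 1/1 ok
(5,1)P 3/3 ok
(5,2)P 5/5 ok
(5,3)P 3/3 ok
(5,5)Q 2/2 ok
(6,1)P 4/4 ok
(6,2)P 5/5 ok
(6,5)Q 2/2 ok
(7,2)P 2/2 ok
(7,4)Q 1/1 ok
All meet the threshold, so the configuration is stable.

Yes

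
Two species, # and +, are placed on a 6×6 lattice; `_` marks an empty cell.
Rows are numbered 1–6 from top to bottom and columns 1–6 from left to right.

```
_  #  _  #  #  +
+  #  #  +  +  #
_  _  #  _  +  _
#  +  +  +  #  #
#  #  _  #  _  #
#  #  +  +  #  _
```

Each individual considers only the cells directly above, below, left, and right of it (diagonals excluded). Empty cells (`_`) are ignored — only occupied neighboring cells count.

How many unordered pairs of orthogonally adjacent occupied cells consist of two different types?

16

Scan each occupied cell's neighbors to the right and below so each pair is counted once.
Row 1: #(1,2)–#(2,2)= #(1,4)–#(1,5)= #(1,4)–+(2,4)≠ #(1,5)–+(1,6)≠ #(1,5)–+(2,5)≠ +(1,6)–#(2,6)≠  → 4/6 unlike.
Row 2: +(2,1)–#(2,2)≠ #(2,2)–#(2,3)= #(2,3)–+(2,4)≠ #(2,3)–#(3,3)= +(2,4)–+(2,5)= +(2,5)–#(2,6)≠ +(2,5)–+(3,5)=  → 3/7 unlike.
Row 3: #(3,3)–+(4,3)≠ +(3,5)–#(4,5)≠  → 2/2 unlike.
Row 4: #(4,1)–+(4,2)≠ #(4,1)–#(5,1)= +(4,2)–+(4,3)= +(4,2)–#(5,2)≠ +(4,3)–+(4,4)= +(4,4)–#(4,5)≠ +(4,4)–#(5,4)≠ #(4,5)–#(4,6)= #(4,6)–#(5,6)=  → 4/9 unlike.
Row 5: #(5,1)–#(5,2)= #(5,1)–#(6,1)= #(5,2)–#(6,2)= #(5,4)–+(6,4)≠  → 1/4 unlike.
Row 6: #(6,1)–#(6,2)= #(6,2)–+(6,3)≠ +(6,3)–+(6,4)= +(6,4)–#(6,5)≠  → 2/4 unlike.
Total adjacent occupied pairs: 32; unlike-type pairs: 16.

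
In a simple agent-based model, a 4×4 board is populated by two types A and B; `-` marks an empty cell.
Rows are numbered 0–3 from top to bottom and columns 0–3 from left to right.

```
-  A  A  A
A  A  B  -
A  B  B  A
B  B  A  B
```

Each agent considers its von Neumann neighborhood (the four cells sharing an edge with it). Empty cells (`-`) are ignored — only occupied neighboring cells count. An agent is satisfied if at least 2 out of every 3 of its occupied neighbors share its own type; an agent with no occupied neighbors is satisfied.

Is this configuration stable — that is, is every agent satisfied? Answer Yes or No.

Row 0: (0,1)A 2/2 ok · (0,2)A 2/3 ok · (0,3)A 1/1 ok
Row 1: (1,0)A 2/2 ok · (1,1)A 2/4 unhappy · (1,2)B 1/3 unhappy
Row 2: (2,0)A 1/3 unhappy · (2,1)B 2/4 unhappy · (2,2)B 2/4 unhappy · (2,3)A 0/2 unhappy
Row 3: (3,0)B 1/2 unhappy · (3,1)B 2/3 ok · (3,2)A 0/3 unhappy · (3,3)B 0/2 unhappy
For instance (1,1) has only 2/4 same-type neighbors, below 2/3.

No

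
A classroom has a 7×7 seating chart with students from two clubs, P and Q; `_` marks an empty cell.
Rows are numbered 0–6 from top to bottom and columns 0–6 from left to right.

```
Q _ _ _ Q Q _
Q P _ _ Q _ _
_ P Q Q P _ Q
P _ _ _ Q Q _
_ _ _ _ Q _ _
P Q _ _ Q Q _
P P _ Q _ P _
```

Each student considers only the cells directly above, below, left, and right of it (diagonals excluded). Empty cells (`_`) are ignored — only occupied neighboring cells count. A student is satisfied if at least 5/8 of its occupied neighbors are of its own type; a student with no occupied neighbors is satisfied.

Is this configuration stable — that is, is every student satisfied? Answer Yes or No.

(0,0)Q 1/1 ok
(0,4)Q 2/2 ok
(0,5)Q 1/1 ok
(1,0)Q 1/2 unhappy
(1,1)P 1/2 unhappy
(1,4)Q 1/2 unhappy
(2,1)P 1/2 unhappy
(2,2)Q 1/2 unhappy
(2,3)Q 1/2 unhappy
(2,4)P 0/3 unhappy
(2,6)Q 0/0 ok
(3,0)P 0/0 ok
(3,4)Q 2/3 ok
(3,5)Q 1/1 ok
(4,4)Q 2/2 ok
(5,0)P 1/2 unhappy
(5,1)Q 0/2 unhappy
(5,4)Q 2/2 ok
(5,5)Q 1/2 unhappy
(6,0)P 2/2 ok
(6,1)P 1/2 unhappy
(6,3)Q 0/0 ok
(6,5)P 0/1 unhappy
For instance (1,0) has only 1/2 same-type neighbors, below 5/8.

No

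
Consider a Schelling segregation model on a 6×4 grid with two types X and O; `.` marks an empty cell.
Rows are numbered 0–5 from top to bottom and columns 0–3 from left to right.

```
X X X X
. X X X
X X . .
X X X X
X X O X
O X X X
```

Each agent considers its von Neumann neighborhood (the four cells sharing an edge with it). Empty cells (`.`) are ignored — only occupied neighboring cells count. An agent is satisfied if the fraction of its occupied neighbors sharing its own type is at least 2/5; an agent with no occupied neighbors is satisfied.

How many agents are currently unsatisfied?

2

(0,0)X 1/1 ok
(0,1)X 3/3 ok
(0,2)X 3/3 ok
(0,3)X 2/2 ok
(1,1)X 3/3 ok
(1,2)X 3/3 ok
(1,3)X 2/2 ok
(2,0)X 2/2 ok
(2,1)X 3/3 ok
(3,0)X 3/3 ok
(3,1)X 4/4 ok
(3,2)X 2/3 ok
(3,3)X 2/2 ok
(4,0)X 2/3 ok
(4,1)X 3/4 ok
(4,2)O 0/4 unhappy
(4,3)X 2/3 ok
(5,0)O 0/2 unhappy
(5,1)X 2/3 ok
(5,2)X 2/3 ok
(5,3)X 2/2 ok
Unsatisfied: (4,2), (5,0) — 2 in total.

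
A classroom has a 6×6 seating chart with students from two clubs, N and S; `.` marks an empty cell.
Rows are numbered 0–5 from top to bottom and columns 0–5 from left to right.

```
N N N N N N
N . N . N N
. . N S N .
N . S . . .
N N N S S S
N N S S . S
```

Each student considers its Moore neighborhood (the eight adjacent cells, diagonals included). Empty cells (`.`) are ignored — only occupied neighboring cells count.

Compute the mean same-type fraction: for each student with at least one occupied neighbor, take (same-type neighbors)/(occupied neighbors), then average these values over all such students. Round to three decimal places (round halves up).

0.809

Row 0: (0,0)N 2/2 · (0,1)N 4/4 · (0,2)N 3/3 · (0,3)N 4/4 · (0,4)N 4/4 · (0,5)N 3/3
Row 1: (1,0)N 2/2 · (1,2)N 4/5 · (1,4)N 5/6 · (1,5)N 4/4
Row 2: (2,2)N 1/3 · (2,3)S 1/5 · (2,4)N 2/3
Row 3: (3,0)N 2/2 · (3,2)S 2/5
Row 4: (4,0)N 4/4 · (4,1)N 5/7 · (4,2)N 2/6 · (4,3)S 4/5 · (4,4)S 4/4 · (4,5)S 2/2
Row 5: (5,0)N 3/3 · (5,1)N 4/5 · (5,2)S 2/5 · (5,3)S 3/4 · (5,5)S 2/2
Sum over 26 students: 2/2 + 4/4 + 3/3 + 4/4 + 4/4 + 3/3 + 2/2 + 4/5 + 5/6 + 4/4 + 1/3 + 1/5 + 2/3 + 2/2 + 2/5 + 4/4 + 5/7 + 2/6 + 4/5 + 4/4 + 2/2 + 3/3 + 4/5 + 2/5 + 3/4 + 2/2 = 8833/420; mean = 8833/420 ÷ 26 = 8833/10920 = 0.808882… → 0.809.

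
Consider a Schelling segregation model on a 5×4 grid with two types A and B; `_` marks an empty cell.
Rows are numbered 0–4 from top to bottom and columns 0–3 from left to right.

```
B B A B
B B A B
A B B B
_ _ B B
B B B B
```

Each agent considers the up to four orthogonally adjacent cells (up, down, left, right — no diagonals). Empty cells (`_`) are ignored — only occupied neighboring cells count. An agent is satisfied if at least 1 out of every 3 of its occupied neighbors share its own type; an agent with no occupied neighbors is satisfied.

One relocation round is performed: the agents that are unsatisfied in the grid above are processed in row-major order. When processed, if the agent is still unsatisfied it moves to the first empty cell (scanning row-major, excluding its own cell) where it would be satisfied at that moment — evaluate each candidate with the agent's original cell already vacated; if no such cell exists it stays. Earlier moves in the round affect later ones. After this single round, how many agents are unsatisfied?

Initially unsatisfied (in order): (1,2), (2,0).
  (1,2) → (3,0).
  (2,0): now satisfied by earlier moves; stays.
Resulting grid:
B B A B
B B _ B
A B B B
A _ B B
B B B B
Unsatisfied now: (0,2).

1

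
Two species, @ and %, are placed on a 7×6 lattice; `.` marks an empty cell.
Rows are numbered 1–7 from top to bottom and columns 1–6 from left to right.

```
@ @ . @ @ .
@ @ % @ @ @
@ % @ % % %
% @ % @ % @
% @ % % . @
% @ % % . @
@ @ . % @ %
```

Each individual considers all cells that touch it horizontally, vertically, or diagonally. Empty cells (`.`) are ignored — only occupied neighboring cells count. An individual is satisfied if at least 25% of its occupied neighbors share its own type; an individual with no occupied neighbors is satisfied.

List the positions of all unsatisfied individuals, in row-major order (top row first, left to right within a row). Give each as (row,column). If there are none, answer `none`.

(4,4), (6,1), (7,6)

(1,1)@ 3/3 ✓
(1,2)@ 3/4 ✓
(1,4)@ 3/4 ✓
(1,5)@ 4/4 ✓
(2,1)@ 4/5 ✓
(2,2)@ 5/7 ✓
(2,3)% 2/7 ✓
(2,4)@ 4/7 ✓
(2,5)@ 4/7 ✓
(2,6)@ 2/4 ✓
(3,1)@ 3/5 ✓
(3,2)% 3/8 ✓
(3,3)@ 4/8 ✓
(3,4)% 4/8 ✓
(3,5)% 3/8 ✓
(3,6)% 2/5 ✓
(4,1)% 2/5 ✓
(4,2)@ 3/8 ✓
(4,3)% 4/8 ✓
(4,4)@ 1/7 ✗
(4,5)% 4/7 ✓
(4,6)@ 1/4 ✓
(5,1)% 2/5 ✓
(5,2)@ 2/8 ✓
(5,3)% 4/8 ✓
(5,4)% 5/6 ✓
(5,6)@ 2/3 ✓
(6,1)% 1/5 ✗
(6,2)@ 3/7 ✓
(6,3)% 4/7 ✓
(6,4)% 4/5 ✓
(6,6)@ 2/3 ✓
(7,1)@ 2/3 ✓
(7,2)@ 2/4 ✓
(7,4)% 2/3 ✓
(7,5)@ 1/4 ✓
(7,6)% 0/2 ✗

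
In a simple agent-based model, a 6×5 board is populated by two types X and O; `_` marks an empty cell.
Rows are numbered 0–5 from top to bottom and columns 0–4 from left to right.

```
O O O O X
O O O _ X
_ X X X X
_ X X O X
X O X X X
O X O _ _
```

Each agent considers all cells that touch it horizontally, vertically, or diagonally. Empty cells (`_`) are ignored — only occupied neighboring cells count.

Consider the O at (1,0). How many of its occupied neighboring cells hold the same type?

3

Occupied neighbors of (1,0): (0,0)=O, (0,1)=O, (1,1)=O, (2,1)=X.
Same type (O): 3 of 4.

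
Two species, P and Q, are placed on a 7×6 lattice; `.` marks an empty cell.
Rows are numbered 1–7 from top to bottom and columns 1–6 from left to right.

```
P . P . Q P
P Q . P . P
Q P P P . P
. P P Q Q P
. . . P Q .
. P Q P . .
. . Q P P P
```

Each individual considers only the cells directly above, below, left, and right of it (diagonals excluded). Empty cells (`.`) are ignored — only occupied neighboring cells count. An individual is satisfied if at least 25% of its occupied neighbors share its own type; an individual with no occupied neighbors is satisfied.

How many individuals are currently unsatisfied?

4

(1,1)P 1/1 satisfied
(1,3)P 0/0 satisfied
(1,5)Q 0/1 not
(1,6)P 1/2 satisfied
(2,1)P 1/3 satisfied
(2,2)Q 0/2 not
(2,4)P 1/1 satisfied
(2,6)P 2/2 satisfied
(3,1)Q 0/2 not
(3,2)P 2/4 satisfied
(3,3)P 3/3 satisfied
(3,4)P 2/3 satisfied
(3,6)P 2/2 satisfied
(4,2)P 2/2 satisfied
(4,3)P 2/3 satisfied
(4,4)Q 1/4 satisfied
(4,5)Q 2/3 satisfied
(4,6)P 1/2 satisfied
(5,4)P 1/3 satisfied
(5,5)Q 1/2 satisfied
(6,2)P 0/1 not
(6,3)Q 1/3 satisfied
(6,4)P 2/3 satisfied
(7,3)Q 1/2 satisfied
(7,4)P 2/3 satisfied
(7,5)P 2/2 satisfied
(7,6)P 1/1 satisfied
Unsatisfied: (1,5), (2,2), (3,1), (6,2) — 4 in total.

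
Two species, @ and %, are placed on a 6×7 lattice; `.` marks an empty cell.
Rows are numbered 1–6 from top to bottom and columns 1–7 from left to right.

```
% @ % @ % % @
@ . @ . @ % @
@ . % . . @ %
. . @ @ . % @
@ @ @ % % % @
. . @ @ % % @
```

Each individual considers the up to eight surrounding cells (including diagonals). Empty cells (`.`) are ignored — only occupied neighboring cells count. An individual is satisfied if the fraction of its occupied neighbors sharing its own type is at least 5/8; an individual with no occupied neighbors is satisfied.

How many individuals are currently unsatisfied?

(1,1)% 0/2 not
(1,2)@ 2/4 not
(1,3)% 0/3 not
(1,4)@ 2/4 not
(1,5)% 2/4 not
(1,6)% 2/5 not
(1,7)@ 1/3 not
(2,1)@ 2/3 satisfied
(2,3)@ 2/4 not
(2,5)@ 2/5 not
(2,6)% 3/7 not
(2,7)@ 2/5 not
(3,1)@ 1/1 satisfied
(3,3)% 0/3 not
(3,6)@ 3/6 not
(3,7)% 2/5 not
(4,3)@ 3/5 not
(4,4)@ 2/5 not
(4,6)% 3/6 not
(4,7)@ 2/5 not
(5,1)@ 1/1 satisfied
(5,2)@ 4/4 satisfied
(5,3)@ 5/6 satisfied
(5,4)% 2/7 not
(5,5)% 5/7 satisfied
(5,6)% 4/7 not
(5,7)@ 2/5 not
(6,3)@ 3/4 satisfied
(6,4)@ 2/5 not
(6,5)% 4/5 satisfied
(6,6)% 3/5 not
(6,7)@ 1/3 not
Unsatisfied: (1,1), (1,2), (1,3), (1,4), (1,5), (1,6), (1,7), (2,3), (2,5), (2,6), (2,7), (3,3), (3,6), (3,7), (4,3), (4,4), (4,6), (4,7), (5,4), (5,6), (5,7), (6,4), (6,6), (6,7) — 24 in total.

24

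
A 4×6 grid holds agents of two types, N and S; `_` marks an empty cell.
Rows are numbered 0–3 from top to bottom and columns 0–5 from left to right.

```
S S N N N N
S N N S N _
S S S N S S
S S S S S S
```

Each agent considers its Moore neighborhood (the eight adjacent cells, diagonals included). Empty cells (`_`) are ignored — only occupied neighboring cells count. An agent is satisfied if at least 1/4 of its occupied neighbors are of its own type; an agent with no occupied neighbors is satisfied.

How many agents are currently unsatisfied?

(0,0)S 2/3 satisfied
(0,1)S 2/5 satisfied
(0,2)N 3/5 satisfied
(0,3)N 4/5 satisfied
(0,4)N 3/4 satisfied
(0,5)N 2/2 satisfied
(1,0)S 4/5 satisfied
(1,1)N 2/8 satisfied
(1,2)N 4/8 satisfied
(1,3)S 2/8 satisfied
(1,4)N 4/7 satisfied
(2,0)S 4/5 satisfied
(2,1)S 6/8 satisfied
(2,2)S 5/8 satisfied
(2,3)N 2/8 satisfied
(2,4)S 5/7 satisfied
(2,5)S 3/4 satisfied
(3,0)S 3/3 satisfied
(3,1)S 5/5 satisfied
(3,2)S 4/5 satisfied
(3,3)S 4/5 satisfied
(3,4)S 4/5 satisfied
(3,5)S 3/3 satisfied
Every one meets the threshold.

0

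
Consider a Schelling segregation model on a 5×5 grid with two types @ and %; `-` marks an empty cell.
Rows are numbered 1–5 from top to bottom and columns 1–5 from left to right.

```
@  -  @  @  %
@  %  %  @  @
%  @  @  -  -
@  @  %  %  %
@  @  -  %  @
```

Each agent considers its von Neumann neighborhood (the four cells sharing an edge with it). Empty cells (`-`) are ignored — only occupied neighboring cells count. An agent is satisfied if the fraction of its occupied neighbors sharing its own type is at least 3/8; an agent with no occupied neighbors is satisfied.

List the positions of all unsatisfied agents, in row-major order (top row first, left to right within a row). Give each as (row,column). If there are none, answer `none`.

(1,5), (2,1), (2,2), (2,3), (3,1), (3,3), (4,3), (5,5)

Row 1: (1,1)@ 1/1 ✓ · (1,3)@ 1/2 ✓ · (1,4)@ 2/3 ✓ · (1,5)% 0/2 ✗
Row 2: (2,1)@ 1/3 ✗ · (2,2)% 1/3 ✗ · (2,3)% 1/4 ✗ · (2,4)@ 2/3 ✓ · (2,5)@ 1/2 ✓
Row 3: (3,1)% 0/3 ✗ · (3,2)@ 2/4 ✓ · (3,3)@ 1/3 ✗
Row 4: (4,1)@ 2/3 ✓ · (4,2)@ 3/4 ✓ · (4,3)% 1/3 ✗ · (4,4)% 3/3 ✓ · (4,5)% 1/2 ✓
Row 5: (5,1)@ 2/2 ✓ · (5,2)@ 2/2 ✓ · (5,4)% 1/2 ✓ · (5,5)@ 0/2 ✗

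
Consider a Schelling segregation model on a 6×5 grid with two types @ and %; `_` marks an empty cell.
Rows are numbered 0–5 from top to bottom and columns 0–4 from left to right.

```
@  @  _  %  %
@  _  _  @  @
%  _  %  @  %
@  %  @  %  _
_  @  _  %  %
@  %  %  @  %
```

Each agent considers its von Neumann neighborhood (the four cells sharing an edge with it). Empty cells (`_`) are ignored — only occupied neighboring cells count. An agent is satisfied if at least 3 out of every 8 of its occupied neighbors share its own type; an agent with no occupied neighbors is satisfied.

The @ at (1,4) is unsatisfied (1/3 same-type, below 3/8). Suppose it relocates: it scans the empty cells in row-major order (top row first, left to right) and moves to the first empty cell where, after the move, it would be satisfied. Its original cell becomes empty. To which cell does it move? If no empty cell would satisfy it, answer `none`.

Vacating (1,4). Empty cells in order:
  (0,2): 1/2 same-type → satisfied — stop here.

(0,2)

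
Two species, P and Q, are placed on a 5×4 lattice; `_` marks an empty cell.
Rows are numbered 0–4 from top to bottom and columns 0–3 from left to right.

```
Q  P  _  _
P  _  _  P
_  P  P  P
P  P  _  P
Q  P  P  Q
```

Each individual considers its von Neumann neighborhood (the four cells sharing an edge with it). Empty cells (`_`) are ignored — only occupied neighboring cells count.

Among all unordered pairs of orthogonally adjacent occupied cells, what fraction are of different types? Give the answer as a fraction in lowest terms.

Scan each occupied cell's neighbors to the right and below so each pair is counted once.
From row 0: 2 unlike of 2 pairs (running 2/2).
From row 1: 0 unlike of 1 pairs (running 2/3).
From row 2: 0 unlike of 4 pairs (running 2/7).
From row 3: 2 unlike of 4 pairs (running 4/11).
From row 4: 2 unlike of 3 pairs (running 6/14).
Total adjacent occupied pairs: 14; unlike-type pairs: 6.
6/14 reduces to 3/7.

3/7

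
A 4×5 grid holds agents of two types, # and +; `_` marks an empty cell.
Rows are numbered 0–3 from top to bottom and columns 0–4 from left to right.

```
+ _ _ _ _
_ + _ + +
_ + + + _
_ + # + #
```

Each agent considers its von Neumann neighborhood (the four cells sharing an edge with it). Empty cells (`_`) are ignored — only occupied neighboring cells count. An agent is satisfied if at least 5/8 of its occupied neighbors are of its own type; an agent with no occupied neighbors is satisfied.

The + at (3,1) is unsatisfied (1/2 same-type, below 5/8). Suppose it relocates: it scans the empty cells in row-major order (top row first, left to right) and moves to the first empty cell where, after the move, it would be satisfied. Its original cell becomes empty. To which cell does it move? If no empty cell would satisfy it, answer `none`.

Vacating (3,1). Empty cells in order:
  (0,1): 2/2 same-type → satisfied — stop here.

(0,1)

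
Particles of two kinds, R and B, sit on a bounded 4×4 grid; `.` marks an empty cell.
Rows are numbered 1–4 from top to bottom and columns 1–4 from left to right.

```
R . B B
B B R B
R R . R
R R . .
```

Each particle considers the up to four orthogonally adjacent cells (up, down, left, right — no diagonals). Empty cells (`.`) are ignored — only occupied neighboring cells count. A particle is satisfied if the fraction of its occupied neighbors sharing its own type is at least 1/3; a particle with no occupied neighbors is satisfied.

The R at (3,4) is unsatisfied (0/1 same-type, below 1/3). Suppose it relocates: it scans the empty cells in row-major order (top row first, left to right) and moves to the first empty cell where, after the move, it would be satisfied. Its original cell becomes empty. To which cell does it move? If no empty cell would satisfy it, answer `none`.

(1,2)

Vacating (3,4). Empty cells in order:
  (1,2): 1/3 same-type → satisfied — stop here.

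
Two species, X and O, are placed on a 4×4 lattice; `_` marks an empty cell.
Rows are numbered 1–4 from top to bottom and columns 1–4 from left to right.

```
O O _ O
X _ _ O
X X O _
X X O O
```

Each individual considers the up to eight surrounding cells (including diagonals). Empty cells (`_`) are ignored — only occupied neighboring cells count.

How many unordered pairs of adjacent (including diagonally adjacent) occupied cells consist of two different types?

6

Scan each occupied cell's neighbors to the right and below (and the two forward diagonals) so each pair is counted once.
Row 1: O(1,1)–O(1,2)= O(1,1)–X(2,1)≠ O(1,2)–X(2,1)≠ O(1,4)–O(2,4)=  → 2/4 unlike.
Row 2: X(2,1)–X(3,1)= X(2,1)–X(3,2)= O(2,4)–O(3,3)=  → 0/3 unlike.
Row 3: X(3,1)–X(3,2)= X(3,1)–X(4,1)= X(3,1)–X(4,2)= X(3,2)–O(3,3)≠ X(3,2)–X(4,2)= X(3,2)–O(4,3)≠ X(3,2)–X(4,1)= O(3,3)–O(4,3)= O(3,3)–O(4,4)= O(3,3)–X(4,2)≠  → 3/10 unlike.
Row 4: X(4,1)–X(4,2)= X(4,2)–O(4,3)≠ O(4,3)–O(4,4)=  → 1/3 unlike.
Total adjacent occupied pairs: 20; unlike-type pairs: 6.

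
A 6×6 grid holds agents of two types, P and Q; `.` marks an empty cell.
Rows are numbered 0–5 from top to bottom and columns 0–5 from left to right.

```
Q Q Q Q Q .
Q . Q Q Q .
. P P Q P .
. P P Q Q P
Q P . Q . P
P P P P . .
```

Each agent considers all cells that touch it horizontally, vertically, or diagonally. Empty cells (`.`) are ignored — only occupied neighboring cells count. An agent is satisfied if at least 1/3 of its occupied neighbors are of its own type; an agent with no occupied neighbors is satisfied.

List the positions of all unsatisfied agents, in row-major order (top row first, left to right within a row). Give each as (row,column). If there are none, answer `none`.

(2,4), (4,0)

(0,0)Q 2/2 ok
(0,1)Q 4/4 ok
(0,2)Q 4/4 ok
(0,3)Q 5/5 ok
(0,4)Q 3/3 ok
(1,0)Q 2/3 ok
(1,2)Q 5/7 ok
(1,3)Q 6/8 ok
(1,4)Q 4/5 ok
(2,1)P 3/5 ok
(2,2)P 3/7 ok
(2,3)Q 5/8 ok
(2,4)P 1/6 unhappy
(3,1)P 4/5 ok
(3,2)P 4/7 ok
(3,3)Q 3/6 ok
(3,4)Q 3/6 ok
(3,5)P 2/3 ok
(4,0)Q 0/4 unhappy
(4,1)P 5/6 ok
(4,3)Q 2/5 ok
(4,5)P 1/2 ok
(5,0)P 2/3 ok
(5,1)P 3/4 ok
(5,2)P 3/4 ok
(5,3)P 1/2 ok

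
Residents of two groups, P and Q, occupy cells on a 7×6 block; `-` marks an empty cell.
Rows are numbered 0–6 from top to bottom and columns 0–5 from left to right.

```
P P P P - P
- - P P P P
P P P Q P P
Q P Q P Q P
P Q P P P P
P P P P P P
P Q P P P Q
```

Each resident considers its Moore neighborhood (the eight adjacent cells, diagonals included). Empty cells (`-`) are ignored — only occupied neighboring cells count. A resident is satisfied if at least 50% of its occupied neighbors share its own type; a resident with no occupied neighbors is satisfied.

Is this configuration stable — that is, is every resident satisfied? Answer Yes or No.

Row 0: (0,0)P 1/1 ✓ · (0,1)P 3/3 ✓ · (0,2)P 4/4 ✓ · (0,3)P 4/4 ✓ · (0,5)P 2/2 ✓
Row 1: (1,2)P 6/7 ✓ · (1,3)P 6/7 ✓ · (1,4)P 6/7 ✓ · (1,5)P 4/4 ✓
Row 2: (2,0)P 2/3 ✓ · (2,1)P 4/6 ✓ · (2,2)P 5/7 ✓ · (2,3)Q 2/8 ✗ · (2,4)P 6/8 ✓ · (2,5)P 4/5 ✓
Row 3: (3,0)Q 1/5 ✗ · (3,1)P 5/8 ✓ · (3,2)Q 2/8 ✗ · (3,3)P 5/8 ✓ · (3,4)Q 1/8 ✗ · (3,5)P 4/5 ✓
Row 4: (4,0)P 3/5 ✓ · (4,1)Q 2/8 ✗ · (4,2)P 6/8 ✓ · (4,3)P 6/8 ✓ · (4,4)P 7/8 ✓ · (4,5)P 4/5 ✓
Row 5: (5,0)P 3/5 ✓ · (5,1)P 6/8 ✓ · (5,2)P 6/8 ✓ · (5,3)P 8/8 ✓ · (5,4)P 7/8 ✓ · (5,5)P 4/5 ✓
Row 6: (6,0)P 2/3 ✓ · (6,1)Q 0/5 ✗ · (6,2)P 4/5 ✓ · (6,3)P 5/5 ✓ · (6,4)P 4/5 ✓ · (6,5)Q 0/3 ✗
For instance (2,3) has only 2/8 same-type neighbors, below 1/2.

No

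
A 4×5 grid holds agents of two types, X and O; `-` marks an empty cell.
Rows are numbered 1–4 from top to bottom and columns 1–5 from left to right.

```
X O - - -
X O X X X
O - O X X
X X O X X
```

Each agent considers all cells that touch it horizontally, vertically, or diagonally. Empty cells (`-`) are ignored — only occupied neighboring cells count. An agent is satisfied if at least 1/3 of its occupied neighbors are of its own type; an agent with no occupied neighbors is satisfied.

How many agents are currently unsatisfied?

6

(1,1)X 1/3 ✓
(1,2)O 1/4 ✗
(2,1)X 1/4 ✗
(2,2)O 3/6 ✓
(2,3)X 2/5 ✓
(2,4)X 4/5 ✓
(2,5)X 3/3 ✓
(3,1)O 1/4 ✗
(3,3)O 2/7 ✗
(3,4)X 6/8 ✓
(3,5)X 5/5 ✓
(4,1)X 1/2 ✓
(4,2)X 1/4 ✗
(4,3)O 1/4 ✗
(4,4)X 3/5 ✓
(4,5)X 3/3 ✓
Unsatisfied: (1,2), (2,1), (3,1), (3,3), (4,2), (4,3) — 6 in total.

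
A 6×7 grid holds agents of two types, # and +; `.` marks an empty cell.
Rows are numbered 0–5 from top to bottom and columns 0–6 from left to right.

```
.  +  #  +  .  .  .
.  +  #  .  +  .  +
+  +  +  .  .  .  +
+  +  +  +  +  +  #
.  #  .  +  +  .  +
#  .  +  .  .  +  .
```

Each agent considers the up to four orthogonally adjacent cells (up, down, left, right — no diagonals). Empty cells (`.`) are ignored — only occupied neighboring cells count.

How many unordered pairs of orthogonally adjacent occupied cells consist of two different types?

Scan each occupied cell's neighbors to the right and below so each pair is counted once.
Row 0: +(0,1)–#(0,2)≠ +(0,1)–+(1,1)= #(0,2)–+(0,3)≠ #(0,2)–#(1,2)=  → 2/4 unlike.
Row 1: +(1,1)–#(1,2)≠ +(1,1)–+(2,1)= #(1,2)–+(2,2)≠ +(1,6)–+(2,6)=  → 2/4 unlike.
Row 2: +(2,0)–+(2,1)= +(2,0)–+(3,0)= +(2,1)–+(2,2)= +(2,1)–+(3,1)= +(2,2)–+(3,2)= +(2,6)–#(3,6)≠  → 1/6 unlike.
Row 3: +(3,0)–+(3,1)= +(3,1)–+(3,2)= +(3,1)–#(4,1)≠ +(3,2)–+(3,3)= +(3,3)–+(3,4)= +(3,3)–+(4,3)= +(3,4)–+(3,5)= +(3,4)–+(4,4)= +(3,5)–#(3,6)≠ #(3,6)–+(4,6)≠  → 3/10 unlike.
Row 4: +(4,3)–+(4,4)=  → 0/1 unlike.
Total adjacent occupied pairs: 25; unlike-type pairs: 8.

8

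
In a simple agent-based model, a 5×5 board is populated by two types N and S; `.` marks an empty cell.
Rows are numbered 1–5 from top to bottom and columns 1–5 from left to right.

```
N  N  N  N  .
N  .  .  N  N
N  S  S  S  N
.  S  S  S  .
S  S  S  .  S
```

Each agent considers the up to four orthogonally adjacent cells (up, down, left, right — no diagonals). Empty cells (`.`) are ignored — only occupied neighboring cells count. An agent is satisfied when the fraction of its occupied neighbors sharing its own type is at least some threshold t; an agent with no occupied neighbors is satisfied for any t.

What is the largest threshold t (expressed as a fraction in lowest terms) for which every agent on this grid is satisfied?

Row 1: (1,1)N 2/2 · (1,2)N 2/2 · (1,3)N 2/2 · (1,4)N 2/2
Row 2: (2,1)N 2/2 · (2,4)N 2/3 · (2,5)N 2/2
Row 3: (3,1)N 1/2 · (3,2)S 2/3 · (3,3)S 3/3 · (3,4)S 2/4 · (3,5)N 1/2
Row 4: (4,2)S 3/3 · (4,3)S 4/4 · (4,4)S 2/2
Row 5: (5,1)S 1/1 · (5,2)S 3/3 · (5,3)S 2/2 · (5,5)S — no occupied neighbors
The smallest same-type fraction is 1/2 at (3,1), which reduces to 1/2. Any threshold above that leaves this agent unsatisfied.

1/2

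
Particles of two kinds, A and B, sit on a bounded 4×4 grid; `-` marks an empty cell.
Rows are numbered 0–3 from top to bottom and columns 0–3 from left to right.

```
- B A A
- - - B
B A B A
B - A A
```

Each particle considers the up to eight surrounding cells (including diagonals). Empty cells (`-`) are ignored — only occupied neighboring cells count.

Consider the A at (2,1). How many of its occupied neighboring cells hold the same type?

1

Occupied neighbors of (2,1): (2,0)=B, (2,2)=B, (3,0)=B, (3,2)=A.
Same type (A): 1 of 4.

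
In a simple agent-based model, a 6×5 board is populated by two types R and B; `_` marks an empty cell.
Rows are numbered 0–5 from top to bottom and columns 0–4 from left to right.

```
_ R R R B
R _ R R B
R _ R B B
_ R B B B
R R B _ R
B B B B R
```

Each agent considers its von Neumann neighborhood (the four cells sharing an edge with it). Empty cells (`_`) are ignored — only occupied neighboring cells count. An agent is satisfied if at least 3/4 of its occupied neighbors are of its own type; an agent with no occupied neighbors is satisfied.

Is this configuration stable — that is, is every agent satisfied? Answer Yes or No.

(0,1)R 1/1 satisfied
(0,2)R 3/3 satisfied
(0,3)R 2/3 not
(0,4)B 1/2 not
(1,0)R 1/1 satisfied
(1,2)R 3/3 satisfied
(1,3)R 2/4 not
(1,4)B 2/3 not
(2,0)R 1/1 satisfied
(2,2)R 1/3 not
(2,3)B 2/4 not
(2,4)B 3/3 satisfied
(3,1)R 1/2 not
(3,2)B 2/4 not
(3,3)B 3/3 satisfied
(3,4)B 2/3 not
(4,0)R 1/2 not
(4,1)R 2/4 not
(4,2)B 2/3 not
(4,4)R 1/2 not
(5,0)B 1/2 not
(5,1)B 2/3 not
(5,2)B 3/3 satisfied
(5,3)B 1/2 not
(5,4)R 1/2 not
For instance (0,3) has only 2/3 same-type neighbors, below 3/4.

No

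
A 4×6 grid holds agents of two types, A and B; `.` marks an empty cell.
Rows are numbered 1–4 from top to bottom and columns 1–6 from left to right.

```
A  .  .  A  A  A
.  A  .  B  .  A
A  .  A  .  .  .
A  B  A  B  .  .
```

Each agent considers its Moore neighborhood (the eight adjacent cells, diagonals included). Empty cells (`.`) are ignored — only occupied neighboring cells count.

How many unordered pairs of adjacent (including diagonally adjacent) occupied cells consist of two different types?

Scan each occupied cell's neighbors to the right and below (and the two forward diagonals) so each pair is counted once.
Row 1: A(1,1)–A(2,2)= A(1,4)–A(1,5)= A(1,4)–B(2,4)≠ A(1,5)–A(1,6)= A(1,5)–A(2,6)= A(1,5)–B(2,4)≠ A(1,6)–A(2,6)=  → 2/7 unlike.
Row 2: A(2,2)–A(3,3)= A(2,2)–A(3,1)= B(2,4)–A(3,3)≠  → 1/3 unlike.
Row 3: A(3,1)–A(4,1)= A(3,1)–B(4,2)≠ A(3,3)–A(4,3)= A(3,3)–B(4,4)≠ A(3,3)–B(4,2)≠  → 3/5 unlike.
Row 4: A(4,1)–B(4,2)≠ B(4,2)–A(4,3)≠ A(4,3)–B(4,4)≠  → 3/3 unlike.
Total adjacent occupied pairs: 18; unlike-type pairs: 9.

9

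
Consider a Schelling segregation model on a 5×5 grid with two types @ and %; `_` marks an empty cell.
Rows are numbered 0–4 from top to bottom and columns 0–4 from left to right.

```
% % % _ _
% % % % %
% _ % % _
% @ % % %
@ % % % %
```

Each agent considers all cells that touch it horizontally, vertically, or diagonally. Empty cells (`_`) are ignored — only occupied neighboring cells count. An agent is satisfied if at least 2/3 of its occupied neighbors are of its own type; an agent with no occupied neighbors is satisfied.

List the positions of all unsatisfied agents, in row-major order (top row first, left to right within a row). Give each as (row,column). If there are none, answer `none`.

(3,0), (3,1), (4,0), (4,1)

Row 0: (0,0)% 3/3 ✓ · (0,1)% 5/5 ✓ · (0,2)% 4/4 ✓
Row 1: (1,0)% 4/4 ✓ · (1,1)% 7/7 ✓ · (1,2)% 6/6 ✓ · (1,3)% 5/5 ✓ · (1,4)% 2/2 ✓
Row 2: (2,0)% 3/4 ✓ · (2,2)% 6/7 ✓ · (2,3)% 7/7 ✓
Row 3: (3,0)% 2/4 ✗ · (3,1)@ 1/7 ✗ · (3,2)% 6/7 ✓ · (3,3)% 7/7 ✓ · (3,4)% 4/4 ✓
Row 4: (4,0)@ 1/3 ✗ · (4,1)% 3/5 ✗ · (4,2)% 4/5 ✓ · (4,3)% 5/5 ✓ · (4,4)% 3/3 ✓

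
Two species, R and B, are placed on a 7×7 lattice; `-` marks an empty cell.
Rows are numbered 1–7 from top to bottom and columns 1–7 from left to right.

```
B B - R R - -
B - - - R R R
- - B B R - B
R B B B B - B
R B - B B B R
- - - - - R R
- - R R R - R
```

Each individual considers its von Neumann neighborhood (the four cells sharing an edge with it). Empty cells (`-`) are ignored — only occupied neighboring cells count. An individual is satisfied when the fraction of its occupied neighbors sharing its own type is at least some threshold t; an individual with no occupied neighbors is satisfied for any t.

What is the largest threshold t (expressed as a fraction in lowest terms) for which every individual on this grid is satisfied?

Row 1: (1,1)B 2/2 · (1,2)B 1/1 · (1,4)R 1/1 · (1,5)R 2/2
Row 2: (2,1)B 1/1 · (2,5)R 3/3 · (2,6)R 2/2 · (2,7)R 1/2
Row 3: (3,3)B 2/2 · (3,4)B 2/3 · (3,5)R 1/3 · (3,7)B 1/2
Row 4: (4,1)R 1/2 · (4,2)B 2/3 · (4,3)B 3/3 · (4,4)B 4/4 · (4,5)B 2/3 · (4,7)B 1/2
Row 5: (5,1)R 1/2 · (5,2)B 1/2 · (5,4)B 2/2 · (5,5)B 3/3 · (5,6)B 1/3 · (5,7)R 1/3
Row 6: (6,6)R 1/2 · (6,7)R 3/3
Row 7: (7,3)R 1/1 · (7,4)R 2/2 · (7,5)R 1/1 · (7,7)R 1/1
The smallest same-type fraction is 1/3 at (3,5), which reduces to 1/3. Any threshold above that leaves this individual unsatisfied.

1/3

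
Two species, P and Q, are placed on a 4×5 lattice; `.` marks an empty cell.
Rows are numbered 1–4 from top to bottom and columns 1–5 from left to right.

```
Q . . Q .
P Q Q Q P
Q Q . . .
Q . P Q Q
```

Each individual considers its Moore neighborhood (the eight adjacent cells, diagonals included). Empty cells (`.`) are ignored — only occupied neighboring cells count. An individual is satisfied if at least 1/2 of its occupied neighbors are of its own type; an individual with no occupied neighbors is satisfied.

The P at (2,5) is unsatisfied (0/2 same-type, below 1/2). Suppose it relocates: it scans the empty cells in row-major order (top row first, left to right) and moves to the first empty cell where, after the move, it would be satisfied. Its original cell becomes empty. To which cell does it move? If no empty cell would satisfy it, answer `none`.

none

Vacating (2,5). Empty cells in order:
  (1,2): 1/4 same-type → still unsatisfied.
  (1,3): 0/4 same-type → still unsatisfied.
  (1,5): 0/2 same-type → still unsatisfied.
  (3,3): 1/6 same-type → still unsatisfied.
  (3,4): 1/5 same-type → still unsatisfied.
  (3,5): 0/3 same-type → still unsatisfied.
  (4,2): 1/4 same-type → still unsatisfied.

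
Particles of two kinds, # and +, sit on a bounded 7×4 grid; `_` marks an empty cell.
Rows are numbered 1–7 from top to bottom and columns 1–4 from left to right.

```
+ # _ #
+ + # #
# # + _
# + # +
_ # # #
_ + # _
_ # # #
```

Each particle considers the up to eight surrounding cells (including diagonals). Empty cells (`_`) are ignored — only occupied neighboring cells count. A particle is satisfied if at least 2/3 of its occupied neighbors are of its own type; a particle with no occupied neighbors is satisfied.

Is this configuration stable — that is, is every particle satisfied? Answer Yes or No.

Row 1: (1,1)+ 2/3 satisfied · (1,2)# 1/4 not · (1,4)# 2/2 satisfied
Row 2: (2,1)+ 2/5 not · (2,2)+ 3/7 not · (2,3)# 4/6 satisfied · (2,4)# 2/3 satisfied
Row 3: (3,1)# 2/5 not · (3,2)# 4/8 not · (3,3)+ 3/7 not
Row 4: (4,1)# 3/4 satisfied · (4,2)+ 1/7 not · (4,3)# 4/7 not · (4,4)+ 1/4 not
Row 5: (5,2)# 4/6 satisfied · (5,3)# 4/7 not · (5,4)# 3/4 satisfied
Row 6: (6,2)+ 0/5 not · (6,3)# 6/7 satisfied
Row 7: (7,2)# 2/3 satisfied · (7,3)# 3/4 satisfied · (7,4)# 2/2 satisfied
For instance (1,2) has only 1/4 same-type neighbors, below 2/3.

No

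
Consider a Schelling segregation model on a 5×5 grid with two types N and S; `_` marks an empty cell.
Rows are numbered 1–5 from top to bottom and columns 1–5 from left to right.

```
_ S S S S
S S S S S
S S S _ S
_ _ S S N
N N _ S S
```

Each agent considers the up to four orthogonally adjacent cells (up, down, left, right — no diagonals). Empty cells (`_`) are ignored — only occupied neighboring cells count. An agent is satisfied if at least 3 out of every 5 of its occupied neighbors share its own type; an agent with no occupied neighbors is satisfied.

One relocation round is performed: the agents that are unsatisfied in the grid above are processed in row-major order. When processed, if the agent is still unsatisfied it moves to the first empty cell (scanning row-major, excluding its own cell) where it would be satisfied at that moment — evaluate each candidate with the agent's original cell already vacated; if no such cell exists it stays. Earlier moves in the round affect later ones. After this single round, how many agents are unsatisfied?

Initially unsatisfied (in order): (3,5), (4,5), (5,5).
  (3,5) → (1,1).
  (4,5): no empty cell satisfies it; stays.
  (5,5) → (3,4).
Resulting grid:
S S S S S
S S S S S
S S S S _
_ _ S S N
N N _ S _
Unsatisfied now: (4,5).

1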